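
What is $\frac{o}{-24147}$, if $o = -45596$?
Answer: $\frac{45596}{24147} \approx 1.8883$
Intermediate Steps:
$\frac{o}{-24147} = - \frac{45596}{-24147} = \left(-45596\right) \left(- \frac{1}{24147}\right) = \frac{45596}{24147}$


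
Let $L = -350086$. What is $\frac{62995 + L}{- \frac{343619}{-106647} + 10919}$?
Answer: $- \frac{30617393877}{1164822212} \approx -26.285$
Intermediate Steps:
$\frac{62995 + L}{- \frac{343619}{-106647} + 10919} = \frac{62995 - 350086}{- \frac{343619}{-106647} + 10919} = - \frac{287091}{\left(-343619\right) \left(- \frac{1}{106647}\right) + 10919} = - \frac{287091}{\frac{343619}{106647} + 10919} = - \frac{287091}{\frac{1164822212}{106647}} = \left(-287091\right) \frac{106647}{1164822212} = - \frac{30617393877}{1164822212}$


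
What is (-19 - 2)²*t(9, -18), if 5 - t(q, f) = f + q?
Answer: 6174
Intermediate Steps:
t(q, f) = 5 - f - q (t(q, f) = 5 - (f + q) = 5 + (-f - q) = 5 - f - q)
(-19 - 2)²*t(9, -18) = (-19 - 2)²*(5 - 1*(-18) - 1*9) = (-21)²*(5 + 18 - 9) = 441*14 = 6174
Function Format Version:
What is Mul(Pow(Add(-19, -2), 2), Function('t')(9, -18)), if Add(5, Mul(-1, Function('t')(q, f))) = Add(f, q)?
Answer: 6174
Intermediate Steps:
Function('t')(q, f) = Add(5, Mul(-1, f), Mul(-1, q)) (Function('t')(q, f) = Add(5, Mul(-1, Add(f, q))) = Add(5, Add(Mul(-1, f), Mul(-1, q))) = Add(5, Mul(-1, f), Mul(-1, q)))
Mul(Pow(Add(-19, -2), 2), Function('t')(9, -18)) = Mul(Pow(Add(-19, -2), 2), Add(5, Mul(-1, -18), Mul(-1, 9))) = Mul(Pow(-21, 2), Add(5, 18, -9)) = Mul(441, 14) = 6174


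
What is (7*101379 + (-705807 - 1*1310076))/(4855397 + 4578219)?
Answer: -653115/4716808 ≈ -0.13847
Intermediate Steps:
(7*101379 + (-705807 - 1*1310076))/(4855397 + 4578219) = (709653 + (-705807 - 1310076))/9433616 = (709653 - 2015883)*(1/9433616) = -1306230*1/9433616 = -653115/4716808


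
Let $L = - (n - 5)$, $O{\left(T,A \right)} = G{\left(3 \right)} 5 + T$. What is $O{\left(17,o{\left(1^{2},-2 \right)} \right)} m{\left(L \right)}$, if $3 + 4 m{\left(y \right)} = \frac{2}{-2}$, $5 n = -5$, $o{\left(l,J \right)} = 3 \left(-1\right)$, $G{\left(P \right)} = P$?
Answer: $-32$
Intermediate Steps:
$o{\left(l,J \right)} = -3$
$n = -1$ ($n = \frac{1}{5} \left(-5\right) = -1$)
$O{\left(T,A \right)} = 15 + T$ ($O{\left(T,A \right)} = 3 \cdot 5 + T = 15 + T$)
$L = 6$ ($L = - (-1 - 5) = \left(-1\right) \left(-6\right) = 6$)
$m{\left(y \right)} = -1$ ($m{\left(y \right)} = - \frac{3}{4} + \frac{2 \frac{1}{-2}}{4} = - \frac{3}{4} + \frac{2 \left(- \frac{1}{2}\right)}{4} = - \frac{3}{4} + \frac{1}{4} \left(-1\right) = - \frac{3}{4} - \frac{1}{4} = -1$)
$O{\left(17,o{\left(1^{2},-2 \right)} \right)} m{\left(L \right)} = \left(15 + 17\right) \left(-1\right) = 32 \left(-1\right) = -32$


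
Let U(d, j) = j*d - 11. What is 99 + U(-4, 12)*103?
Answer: -5978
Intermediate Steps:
U(d, j) = -11 + d*j (U(d, j) = d*j - 11 = -11 + d*j)
99 + U(-4, 12)*103 = 99 + (-11 - 4*12)*103 = 99 + (-11 - 48)*103 = 99 - 59*103 = 99 - 6077 = -5978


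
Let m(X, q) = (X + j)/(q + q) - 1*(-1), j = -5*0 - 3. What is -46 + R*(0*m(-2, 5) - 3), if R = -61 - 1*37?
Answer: 248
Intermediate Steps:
j = -3 (j = 0 - 3 = -3)
m(X, q) = 1 + (-3 + X)/(2*q) (m(X, q) = (X - 3)/(q + q) - 1*(-1) = (-3 + X)/((2*q)) + 1 = (-3 + X)*(1/(2*q)) + 1 = (-3 + X)/(2*q) + 1 = 1 + (-3 + X)/(2*q))
R = -98 (R = -61 - 37 = -98)
-46 + R*(0*m(-2, 5) - 3) = -46 - 98*(0*((½)*(-3 - 2 + 2*5)/5) - 3) = -46 - 98*(0*((½)*(⅕)*(-3 - 2 + 10)) - 3) = -46 - 98*(0*((½)*(⅕)*5) - 3) = -46 - 98*(0*(½) - 3) = -46 - 98*(0 - 3) = -46 - 98*(-3) = -46 + 294 = 248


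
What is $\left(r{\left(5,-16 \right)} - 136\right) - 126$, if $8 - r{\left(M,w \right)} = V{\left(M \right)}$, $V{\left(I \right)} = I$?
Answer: $-259$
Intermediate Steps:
$r{\left(M,w \right)} = 8 - M$
$\left(r{\left(5,-16 \right)} - 136\right) - 126 = \left(\left(8 - 5\right) - 136\right) - 126 = \left(3 - 136\right) - 126 = -133 - 126 = -259$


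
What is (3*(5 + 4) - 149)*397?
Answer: -48434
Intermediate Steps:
(3*(5 + 4) - 149)*397 = (3*9 - 149)*397 = (27 - 149)*397 = -122*397 = -48434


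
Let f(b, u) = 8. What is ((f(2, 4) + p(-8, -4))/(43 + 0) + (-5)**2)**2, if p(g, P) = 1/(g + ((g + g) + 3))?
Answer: 517198564/815409 ≈ 634.28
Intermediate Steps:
p(g, P) = 1/(3 + 3*g) (p(g, P) = 1/(g + (2*g + 3)) = 1/(g + (3 + 2*g)) = 1/(3 + 3*g))
((f(2, 4) + p(-8, -4))/(43 + 0) + (-5)**2)**2 = ((8 + 1/(3*(1 - 8)))/(43 + 0) + (-5)**2)**2 = ((8 + (1/3)/(-7))/43 + 25)**2 = ((8 + (1/3)*(-1/7))*(1/43) + 25)**2 = ((8 - 1/21)*(1/43) + 25)**2 = ((167/21)*(1/43) + 25)**2 = (167/903 + 25)**2 = (22742/903)**2 = 517198564/815409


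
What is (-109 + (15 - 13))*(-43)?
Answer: 4601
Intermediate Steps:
(-109 + (15 - 13))*(-43) = (-109 + 2)*(-43) = -107*(-43) = 4601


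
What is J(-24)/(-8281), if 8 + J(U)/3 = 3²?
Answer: -3/8281 ≈ -0.00036228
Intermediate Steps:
J(U) = 3 (J(U) = -24 + 3*3² = -24 + 3*9 = -24 + 27 = 3)
J(-24)/(-8281) = 3/(-8281) = 3*(-1/8281) = -3/8281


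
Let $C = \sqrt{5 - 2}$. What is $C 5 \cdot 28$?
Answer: $140 \sqrt{3} \approx 242.49$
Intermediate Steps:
$C = \sqrt{3} \approx 1.732$
$C 5 \cdot 28 = \sqrt{3} \cdot 5 \cdot 28 = 5 \sqrt{3} \cdot 28 = 140 \sqrt{3}$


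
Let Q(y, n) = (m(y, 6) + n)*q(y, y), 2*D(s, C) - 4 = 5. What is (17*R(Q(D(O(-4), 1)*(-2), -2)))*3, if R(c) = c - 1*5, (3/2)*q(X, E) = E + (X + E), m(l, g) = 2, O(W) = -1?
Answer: -255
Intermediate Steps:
D(s, C) = 9/2 (D(s, C) = 2 + (½)*5 = 2 + 5/2 = 9/2)
q(X, E) = 2*X/3 + 4*E/3 (q(X, E) = 2*(E + (X + E))/3 = 2*(E + (E + X))/3 = 2*(X + 2*E)/3 = 2*X/3 + 4*E/3)
Q(y, n) = 2*y*(2 + n) (Q(y, n) = (2 + n)*(2*y/3 + 4*y/3) = (2 + n)*(2*y) = 2*y*(2 + n))
R(c) = -5 + c (R(c) = c - 5 = -5 + c)
(17*R(Q(D(O(-4), 1)*(-2), -2)))*3 = (17*(-5 + 2*((9/2)*(-2))*(2 - 2)))*3 = (17*(-5 + 2*(-9)*0))*3 = (17*(-5 + 0))*3 = (17*(-5))*3 = -85*3 = -255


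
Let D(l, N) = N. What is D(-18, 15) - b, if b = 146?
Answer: -131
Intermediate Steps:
D(-18, 15) - b = 15 - 1*146 = 15 - 146 = -131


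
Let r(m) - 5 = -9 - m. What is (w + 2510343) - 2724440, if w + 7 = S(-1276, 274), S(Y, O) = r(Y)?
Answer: -212832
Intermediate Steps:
r(m) = -4 - m (r(m) = 5 + (-9 - m) = -4 - m)
S(Y, O) = -4 - Y
w = 1265 (w = -7 + (-4 - 1*(-1276)) = -7 + (-4 + 1276) = -7 + 1272 = 1265)
(w + 2510343) - 2724440 = (1265 + 2510343) - 2724440 = 2511608 - 2724440 = -212832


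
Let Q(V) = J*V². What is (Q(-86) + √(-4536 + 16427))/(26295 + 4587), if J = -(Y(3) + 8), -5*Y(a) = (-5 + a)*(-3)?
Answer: -125732/77205 + √11891/30882 ≈ -1.6250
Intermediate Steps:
Y(a) = -3 + 3*a/5 (Y(a) = -(-5 + a)*(-3)/5 = -(15 - 3*a)/5 = -3 + 3*a/5)
J = -34/5 (J = -((-3 + (⅗)*3) + 8) = -((-3 + 9/5) + 8) = -(-6/5 + 8) = -1*34/5 = -34/5 ≈ -6.8000)
Q(V) = -34*V²/5
(Q(-86) + √(-4536 + 16427))/(26295 + 4587) = (-34/5*(-86)² + √(-4536 + 16427))/(26295 + 4587) = (-34/5*7396 + √11891)/30882 = (-251464/5 + √11891)*(1/30882) = -125732/77205 + √11891/30882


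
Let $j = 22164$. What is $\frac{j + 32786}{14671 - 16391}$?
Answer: $- \frac{5495}{172} \approx -31.948$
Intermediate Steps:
$\frac{j + 32786}{14671 - 16391} = \frac{22164 + 32786}{14671 - 16391} = \frac{54950}{-1720} = 54950 \left(- \frac{1}{1720}\right) = - \frac{5495}{172}$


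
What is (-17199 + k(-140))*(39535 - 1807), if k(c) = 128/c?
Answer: -22712142816/35 ≈ -6.4892e+8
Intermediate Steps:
(-17199 + k(-140))*(39535 - 1807) = (-17199 + 128/(-140))*(39535 - 1807) = (-17199 + 128*(-1/140))*37728 = (-17199 - 32/35)*37728 = -601997/35*37728 = -22712142816/35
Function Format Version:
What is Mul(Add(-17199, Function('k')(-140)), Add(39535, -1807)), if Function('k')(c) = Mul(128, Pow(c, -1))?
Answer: Rational(-22712142816, 35) ≈ -6.4892e+8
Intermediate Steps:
Mul(Add(-17199, Function('k')(-140)), Add(39535, -1807)) = Mul(Add(-17199, Mul(128, Pow(-140, -1))), Add(39535, -1807)) = Mul(Add(-17199, Mul(128, Rational(-1, 140))), 37728) = Mul(Add(-17199, Rational(-32, 35)), 37728) = Mul(Rational(-601997, 35), 37728) = Rational(-22712142816, 35)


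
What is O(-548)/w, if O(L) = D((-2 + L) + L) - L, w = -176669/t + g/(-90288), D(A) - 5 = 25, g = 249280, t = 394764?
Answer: -1328775624/7376023 ≈ -180.15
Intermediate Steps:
D(A) = 30 (D(A) = 5 + 25 = 30)
w = -125392391/39081636 (w = -176669/394764 + 249280/(-90288) = -176669*1/394764 + 249280*(-1/90288) = -176669/394764 - 820/297 = -125392391/39081636 ≈ -3.2085)
O(L) = 30 - L
O(-548)/w = (30 - 1*(-548))/(-125392391/39081636) = (30 + 548)*(-39081636/125392391) = 578*(-39081636/125392391) = -1328775624/7376023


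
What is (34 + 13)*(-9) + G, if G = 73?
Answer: -350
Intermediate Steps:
(34 + 13)*(-9) + G = (34 + 13)*(-9) + 73 = 47*(-9) + 73 = -423 + 73 = -350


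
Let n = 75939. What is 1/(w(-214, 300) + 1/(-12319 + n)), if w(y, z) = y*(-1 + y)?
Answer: 63620/2927156201 ≈ 2.1734e-5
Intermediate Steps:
1/(w(-214, 300) + 1/(-12319 + n)) = 1/(-214*(-1 - 214) + 1/(-12319 + 75939)) = 1/(-214*(-215) + 1/63620) = 1/(46010 + 1/63620) = 1/(2927156201/63620) = 63620/2927156201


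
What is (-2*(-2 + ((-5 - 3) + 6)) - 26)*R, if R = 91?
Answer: -1638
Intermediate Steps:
(-2*(-2 + ((-5 - 3) + 6)) - 26)*R = (-2*(-2 + ((-5 - 3) + 6)) - 26)*91 = (-2*(-2 + (-8 + 6)) - 26)*91 = (-2*(-2 - 2) - 26)*91 = (-2*(-4) - 26)*91 = (8 - 26)*91 = -18*91 = -1638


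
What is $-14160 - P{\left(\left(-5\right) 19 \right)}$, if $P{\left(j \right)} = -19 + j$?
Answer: $-14046$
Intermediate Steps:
$-14160 - P{\left(\left(-5\right) 19 \right)} = -14160 - \left(-19 - 95\right) = -14160 - -114 = -14160 + 114 = -14046$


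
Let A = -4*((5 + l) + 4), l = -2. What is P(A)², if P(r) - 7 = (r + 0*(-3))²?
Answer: 625681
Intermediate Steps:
A = -28 (A = -4*((5 - 2) + 4) = -4*(3 + 4) = -4*7 = -28)
P(r) = 7 + r² (P(r) = 7 + (r + 0*(-3))² = 7 + (r + 0)² = 7 + r²)
P(A)² = (7 + (-28)²)² = (7 + 784)² = 791² = 625681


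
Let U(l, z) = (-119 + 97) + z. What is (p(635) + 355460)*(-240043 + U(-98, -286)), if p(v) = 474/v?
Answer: -54251444628474/635 ≈ -8.5435e+10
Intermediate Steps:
U(l, z) = -22 + z
(p(635) + 355460)*(-240043 + U(-98, -286)) = (474/635 + 355460)*(-240043 + (-22 - 286)) = (474*(1/635) + 355460)*(-240043 - 308) = (474/635 + 355460)*(-240351) = (225717574/635)*(-240351) = -54251444628474/635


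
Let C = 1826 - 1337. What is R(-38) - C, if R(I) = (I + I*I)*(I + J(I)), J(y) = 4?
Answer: -48293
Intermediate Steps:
R(I) = (4 + I)*(I + I**2) (R(I) = (I + I*I)*(I + 4) = (I + I**2)*(4 + I) = (4 + I)*(I + I**2))
C = 489
R(-38) - C = -38*(4 + (-38)**2 + 5*(-38)) - 1*489 = -38*(4 + 1444 - 190) - 489 = -38*1258 - 489 = -47804 - 489 = -48293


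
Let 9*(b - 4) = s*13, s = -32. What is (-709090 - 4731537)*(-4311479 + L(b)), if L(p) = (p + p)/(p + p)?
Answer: 23457143616706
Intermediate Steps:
b = -380/9 (b = 4 + (-32*13)/9 = 4 + (1/9)*(-416) = 4 - 416/9 = -380/9 ≈ -42.222)
L(p) = 1 (L(p) = (2*p)/((2*p)) = (2*p)*(1/(2*p)) = 1)
(-709090 - 4731537)*(-4311479 + L(b)) = (-709090 - 4731537)*(-4311479 + 1) = -5440627*(-4311478) = 23457143616706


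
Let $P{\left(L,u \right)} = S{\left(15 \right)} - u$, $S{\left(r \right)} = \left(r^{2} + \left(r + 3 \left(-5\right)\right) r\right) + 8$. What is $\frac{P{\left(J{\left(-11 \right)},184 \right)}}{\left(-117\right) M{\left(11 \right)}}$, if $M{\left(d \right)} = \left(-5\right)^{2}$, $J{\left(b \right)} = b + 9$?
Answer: $- \frac{49}{2925} \approx -0.016752$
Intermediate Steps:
$J{\left(b \right)} = 9 + b$
$S{\left(r \right)} = 8 + r^{2} + r \left(-15 + r\right)$ ($S{\left(r \right)} = \left(r^{2} + \left(r - 15\right) r\right) + 8 = \left(r^{2} + \left(-15 + r\right) r\right) + 8 = \left(r^{2} + r \left(-15 + r\right)\right) + 8 = 8 + r^{2} + r \left(-15 + r\right)$)
$M{\left(d \right)} = 25$
$P{\left(L,u \right)} = 233 - u$ ($P{\left(L,u \right)} = \left(8 - 225 + 2 \cdot 15^{2}\right) - u = \left(8 - 225 + 2 \cdot 225\right) - u = \left(8 - 225 + 450\right) - u = 233 - u$)
$\frac{P{\left(J{\left(-11 \right)},184 \right)}}{\left(-117\right) M{\left(11 \right)}} = \frac{233 - 184}{\left(-117\right) 25} = \frac{233 - 184}{-2925} = 49 \left(- \frac{1}{2925}\right) = - \frac{49}{2925}$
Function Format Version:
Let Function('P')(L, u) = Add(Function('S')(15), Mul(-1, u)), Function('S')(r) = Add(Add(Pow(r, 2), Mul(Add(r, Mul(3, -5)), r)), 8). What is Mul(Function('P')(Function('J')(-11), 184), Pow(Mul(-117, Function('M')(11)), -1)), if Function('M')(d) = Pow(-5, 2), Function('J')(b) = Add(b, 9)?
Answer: Rational(-49, 2925) ≈ -0.016752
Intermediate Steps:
Function('J')(b) = Add(9, b)
Function('S')(r) = Add(8, Pow(r, 2), Mul(r, Add(-15, r))) (Function('S')(r) = Add(Add(Pow(r, 2), Mul(Add(r, -15), r)), 8) = Add(Add(Pow(r, 2), Mul(Add(-15, r), r)), 8) = Add(Add(Pow(r, 2), Mul(r, Add(-15, r))), 8) = Add(8, Pow(r, 2), Mul(r, Add(-15, r))))
Function('M')(d) = 25
Function('P')(L, u) = Add(233, Mul(-1, u)) (Function('P')(L, u) = Add(Add(8, Mul(-15, 15), Mul(2, Pow(15, 2))), Mul(-1, u)) = Add(Add(8, -225, Mul(2, 225)), Mul(-1, u)) = Add(Add(8, -225, 450), Mul(-1, u)) = Add(233, Mul(-1, u)))
Mul(Function('P')(Function('J')(-11), 184), Pow(Mul(-117, Function('M')(11)), -1)) = Mul(Add(233, Mul(-1, 184)), Pow(Mul(-117, 25), -1)) = Mul(Add(233, -184), Pow(-2925, -1)) = Mul(49, Rational(-1, 2925)) = Rational(-49, 2925)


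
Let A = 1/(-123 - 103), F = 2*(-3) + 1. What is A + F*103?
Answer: -116391/226 ≈ -515.00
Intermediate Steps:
F = -5 (F = -6 + 1 = -5)
A = -1/226 (A = 1/(-226) = -1/226 ≈ -0.0044248)
A + F*103 = -1/226 - 5*103 = -1/226 - 515 = -116391/226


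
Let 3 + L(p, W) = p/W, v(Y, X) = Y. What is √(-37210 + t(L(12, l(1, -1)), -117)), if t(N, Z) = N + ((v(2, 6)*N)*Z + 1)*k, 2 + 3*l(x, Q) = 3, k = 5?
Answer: I*√75782 ≈ 275.29*I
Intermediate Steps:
l(x, Q) = ⅓ (l(x, Q) = -⅔ + (⅓)*3 = -⅔ + 1 = ⅓)
L(p, W) = -3 + p/W
t(N, Z) = 5 + N + 10*N*Z (t(N, Z) = N + ((2*N)*Z + 1)*5 = N + (2*N*Z + 1)*5 = N + (1 + 2*N*Z)*5 = N + (5 + 10*N*Z) = 5 + N + 10*N*Z)
√(-37210 + t(L(12, l(1, -1)), -117)) = √(-37210 + (5 + (-3 + 12/(⅓)) + 10*(-3 + 12/(⅓))*(-117))) = √(-37210 + (5 + (-3 + 12*3) + 10*(-3 + 12*3)*(-117))) = √(-37210 + (5 + (-3 + 36) + 10*(-3 + 36)*(-117))) = √(-37210 + (5 + 33 + 10*33*(-117))) = √(-37210 + (5 + 33 - 38610)) = √(-37210 - 38572) = √(-75782) = I*√75782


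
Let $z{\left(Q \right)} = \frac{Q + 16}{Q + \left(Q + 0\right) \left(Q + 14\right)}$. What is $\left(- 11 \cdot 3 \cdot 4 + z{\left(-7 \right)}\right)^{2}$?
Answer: $\frac{54774801}{3136} \approx 17466.0$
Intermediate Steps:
$z{\left(Q \right)} = \frac{16 + Q}{Q + Q \left(14 + Q\right)}$
$\left(- 11 \cdot 3 \cdot 4 + z{\left(-7 \right)}\right)^{2} = \left(- 11 \cdot 3 \cdot 4 + \frac{16 - 7}{\left(-7\right) \left(15 - 7\right)}\right)^{2} = \left(\left(-11\right) 12 - \frac{1}{7} \cdot \frac{1}{8} \cdot 9\right)^{2} = \left(-132 - \frac{1}{56} \cdot 9\right)^{2} = \left(-132 - \frac{9}{56}\right)^{2} = \left(- \frac{7401}{56}\right)^{2} = \frac{54774801}{3136}$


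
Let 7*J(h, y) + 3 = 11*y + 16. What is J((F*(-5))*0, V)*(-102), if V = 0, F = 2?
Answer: -1326/7 ≈ -189.43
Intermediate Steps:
J(h, y) = 13/7 + 11*y/7 (J(h, y) = -3/7 + (11*y + 16)/7 = -3/7 + (16 + 11*y)/7 = -3/7 + (16/7 + 11*y/7) = 13/7 + 11*y/7)
J((F*(-5))*0, V)*(-102) = (13/7 + (11/7)*0)*(-102) = (13/7 + 0)*(-102) = (13/7)*(-102) = -1326/7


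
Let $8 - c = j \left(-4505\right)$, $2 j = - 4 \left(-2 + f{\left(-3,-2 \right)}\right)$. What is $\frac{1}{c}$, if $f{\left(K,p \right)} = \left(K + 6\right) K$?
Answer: $\frac{1}{99118} \approx 1.0089 \cdot 10^{-5}$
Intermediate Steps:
$f{\left(K,p \right)} = K \left(6 + K\right)$ ($f{\left(K,p \right)} = \left(6 + K\right) K = K \left(6 + K\right)$)
$j = 22$ ($j = \frac{\left(-4\right) \left(-2 - 3 \left(6 - 3\right)\right)}{2} = \frac{\left(-4\right) \left(-2 - 9\right)}{2} = \frac{\left(-4\right) \left(-11\right)}{2} = \frac{1}{2} \cdot 44 = 22$)
$c = 99118$ ($c = 8 - 22 \left(-4505\right) = 8 - -99110 = 8 + 99110 = 99118$)
$\frac{1}{c} = \frac{1}{99118}$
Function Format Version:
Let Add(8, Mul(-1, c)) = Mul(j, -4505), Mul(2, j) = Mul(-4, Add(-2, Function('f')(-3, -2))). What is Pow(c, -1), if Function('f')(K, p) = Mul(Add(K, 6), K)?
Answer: Rational(1, 99118) ≈ 1.0089e-5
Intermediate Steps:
Function('f')(K, p) = Mul(K, Add(6, K)) (Function('f')(K, p) = Mul(Add(6, K), K) = Mul(K, Add(6, K)))
j = 22 (j = Mul(Rational(1, 2), Mul(-4, Add(-2, Mul(-3, Add(6, -3))))) = Mul(Rational(1, 2), Mul(-4, Add(-2, Mul(-3, 3)))) = Mul(Rational(1, 2), Mul(-4, Add(-2, -9))) = Mul(Rational(1, 2), Mul(-4, -11)) = Mul(Rational(1, 2), 44) = 22)
c = 99118 (c = Add(8, Mul(-1, Mul(22, -4505))) = Add(8, Mul(-1, -99110)) = Add(8, 99110) = 99118)
Pow(c, -1) = Pow(99118, -1) = Rational(1, 99118)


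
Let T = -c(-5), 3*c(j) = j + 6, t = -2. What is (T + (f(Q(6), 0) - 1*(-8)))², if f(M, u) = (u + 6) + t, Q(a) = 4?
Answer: 1225/9 ≈ 136.11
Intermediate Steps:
c(j) = 2 + j/3 (c(j) = (j + 6)/3 = (6 + j)/3 = 2 + j/3)
f(M, u) = 4 + u (f(M, u) = (u + 6) - 2 = (6 + u) - 2 = 4 + u)
T = -⅓ (T = -(2 + (⅓)*(-5)) = -(2 - 5/3) = -1*⅓ = -⅓ ≈ -0.33333)
(T + (f(Q(6), 0) - 1*(-8)))² = (-⅓ + ((4 + 0) - 1*(-8)))² = (-⅓ + (4 + 8))² = (-⅓ + 12)² = (35/3)² = 1225/9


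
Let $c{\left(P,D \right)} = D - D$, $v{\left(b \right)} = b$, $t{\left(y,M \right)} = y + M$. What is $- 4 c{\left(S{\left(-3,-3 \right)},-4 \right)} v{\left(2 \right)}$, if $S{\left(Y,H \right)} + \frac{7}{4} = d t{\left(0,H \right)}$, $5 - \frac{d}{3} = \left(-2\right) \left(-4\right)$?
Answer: $0$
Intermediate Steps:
$t{\left(y,M \right)} = M + y$
$d = -9$ ($d = 15 - 3 \left(\left(-2\right) \left(-4\right)\right) = 15 - 24 = -9$)
$S{\left(Y,H \right)} = - \frac{7}{4} - 9 H$ ($S{\left(Y,H \right)} = - \frac{7}{4} - 9 \left(H + 0\right) = - \frac{7}{4} - 9 H$)
$c{\left(P,D \right)} = 0$
$- 4 c{\left(S{\left(-3,-3 \right)},-4 \right)} v{\left(2 \right)} = \left(-4\right) 0 \cdot 2 = 0 \cdot 2 = 0$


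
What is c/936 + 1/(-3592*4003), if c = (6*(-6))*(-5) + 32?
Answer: 381037447/1682316792 ≈ 0.22650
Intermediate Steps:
c = 212 (c = -36*(-5) + 32 = 180 + 32 = 212)
c/936 + 1/(-3592*4003) = 212/936 + 1/(-3592*4003) = 212*(1/936) - 1/3592*1/4003 = 53/234 - 1/14378776 = 381037447/1682316792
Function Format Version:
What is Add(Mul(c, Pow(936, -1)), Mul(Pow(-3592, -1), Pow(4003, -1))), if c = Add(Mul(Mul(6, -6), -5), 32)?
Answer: Rational(381037447, 1682316792) ≈ 0.22650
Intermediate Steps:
c = 212 (c = Add(Mul(-36, -5), 32) = Add(180, 32) = 212)
Add(Mul(c, Pow(936, -1)), Mul(Pow(-3592, -1), Pow(4003, -1))) = Add(Mul(212, Pow(936, -1)), Mul(Pow(-3592, -1), Pow(4003, -1))) = Add(Mul(212, Rational(1, 936)), Mul(Rational(-1, 3592), Rational(1, 4003))) = Add(Rational(53, 234), Rational(-1, 14378776)) = Rational(381037447, 1682316792)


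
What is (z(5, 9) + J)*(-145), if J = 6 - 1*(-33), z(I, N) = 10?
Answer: -7105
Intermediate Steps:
J = 39 (J = 6 + 33 = 39)
(z(5, 9) + J)*(-145) = (10 + 39)*(-145) = 49*(-145) = -7105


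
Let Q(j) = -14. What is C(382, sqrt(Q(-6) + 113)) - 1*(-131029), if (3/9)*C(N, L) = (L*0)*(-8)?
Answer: 131029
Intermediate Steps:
C(N, L) = 0 (C(N, L) = 3*((L*0)*(-8)) = 3*(0*(-8)) = 3*0 = 0)
C(382, sqrt(Q(-6) + 113)) - 1*(-131029) = 0 - 1*(-131029) = 0 + 131029 = 131029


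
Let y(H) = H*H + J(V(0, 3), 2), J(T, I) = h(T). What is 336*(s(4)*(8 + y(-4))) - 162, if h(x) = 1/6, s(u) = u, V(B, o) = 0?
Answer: 32318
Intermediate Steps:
h(x) = ⅙
J(T, I) = ⅙
y(H) = ⅙ + H² (y(H) = H*H + ⅙ = H² + ⅙ = ⅙ + H²)
336*(s(4)*(8 + y(-4))) - 162 = 336*(4*(8 + (⅙ + (-4)²))) - 162 = 336*(4*(8 + (⅙ + 16))) - 162 = 336*(4*(8 + 97/6)) - 162 = 336*(4*(145/6)) - 162 = 336*(290/3) - 162 = 32480 - 162 = 32318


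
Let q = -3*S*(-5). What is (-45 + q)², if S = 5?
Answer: 900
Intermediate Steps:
q = 75 (q = -3*5*(-5) = -15*(-5) = 75)
(-45 + q)² = (-45 + 75)² = 30² = 900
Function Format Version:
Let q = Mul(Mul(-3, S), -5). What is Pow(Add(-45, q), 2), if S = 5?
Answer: 900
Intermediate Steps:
q = 75 (q = Mul(Mul(-3, 5), -5) = Mul(-15, -5) = 75)
Pow(Add(-45, q), 2) = Pow(Add(-45, 75), 2) = Pow(30, 2) = 900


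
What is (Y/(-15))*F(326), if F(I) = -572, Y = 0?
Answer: 0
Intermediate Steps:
(Y/(-15))*F(326) = (0/(-15))*(-572) = (0*(-1/15))*(-572) = 0*(-572) = 0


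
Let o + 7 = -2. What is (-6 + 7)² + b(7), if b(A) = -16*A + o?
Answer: -120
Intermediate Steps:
o = -9 (o = -7 - 2 = -9)
b(A) = -9 - 16*A (b(A) = -16*A - 9 = -9 - 16*A)
(-6 + 7)² + b(7) = (-6 + 7)² + (-9 - 16*7) = 1² + (-9 - 112) = 1 - 121 = -120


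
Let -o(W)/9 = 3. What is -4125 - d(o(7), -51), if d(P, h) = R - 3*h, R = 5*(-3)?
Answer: -4263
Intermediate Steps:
o(W) = -27 (o(W) = -9*3 = -27)
R = -15
d(P, h) = -15 - 3*h
-4125 - d(o(7), -51) = -4125 - (-15 - 3*(-51)) = -4125 - (-15 + 153) = -4125 - 1*138 = -4125 - 138 = -4263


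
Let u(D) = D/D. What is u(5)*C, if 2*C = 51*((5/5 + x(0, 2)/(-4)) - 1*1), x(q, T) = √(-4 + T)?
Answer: -51*I*√2/8 ≈ -9.0156*I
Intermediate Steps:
u(D) = 1
C = -51*I*√2/8 (C = (51*((5/5 + √(-4 + 2)/(-4)) - 1*1))/2 = (51*((5*(⅕) + √(-2)*(-¼)) - 1))/2 = (51*((1 + (I*√2)*(-¼)) - 1))/2 = (51*((1 - I*√2/4) - 1))/2 = (51*(-I*√2/4))/2 = (-51*I*√2/4)/2 = -51*I*√2/8 ≈ -9.0156*I)
u(5)*C = 1*(-51*I*√2/8) = -51*I*√2/8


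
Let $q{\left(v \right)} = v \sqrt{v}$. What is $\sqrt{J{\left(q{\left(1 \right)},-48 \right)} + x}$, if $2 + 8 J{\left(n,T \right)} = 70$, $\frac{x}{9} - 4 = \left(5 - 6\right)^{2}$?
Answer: $\frac{\sqrt{214}}{2} \approx 7.3144$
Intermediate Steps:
$q{\left(v \right)} = v^{\frac{3}{2}}$
$x = 45$ ($x = 36 + 9 \left(5 - 6\right)^{2} = 36 + 9 \left(-1\right)^{2} = 36 + 9 \cdot 1 = 36 + 9 = 45$)
$J{\left(n,T \right)} = \frac{17}{2}$ ($J{\left(n,T \right)} = - \frac{1}{4} + \frac{1}{8} \cdot 70 = - \frac{1}{4} + \frac{35}{4} = \frac{17}{2}$)
$\sqrt{J{\left(q{\left(1 \right)},-48 \right)} + x} = \sqrt{\frac{17}{2} + 45} = \sqrt{\frac{107}{2}} = \frac{\sqrt{214}}{2}$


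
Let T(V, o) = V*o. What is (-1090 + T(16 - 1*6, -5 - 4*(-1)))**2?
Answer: 1210000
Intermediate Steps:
(-1090 + T(16 - 1*6, -5 - 4*(-1)))**2 = (-1090 + (16 - 1*6)*(-5 - 4*(-1)))**2 = (-1090 + (16 - 6)*(-5 + 4))**2 = (-1090 + 10*(-1))**2 = (-1090 - 10)**2 = (-1100)**2 = 1210000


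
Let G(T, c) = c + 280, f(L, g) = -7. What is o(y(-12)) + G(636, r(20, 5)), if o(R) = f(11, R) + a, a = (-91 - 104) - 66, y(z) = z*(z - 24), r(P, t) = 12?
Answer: 24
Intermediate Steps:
y(z) = z*(-24 + z)
a = -261 (a = -195 - 66 = -261)
G(T, c) = 280 + c
o(R) = -268 (o(R) = -7 - 261 = -268)
o(y(-12)) + G(636, r(20, 5)) = -268 + (280 + 12) = -268 + 292 = 24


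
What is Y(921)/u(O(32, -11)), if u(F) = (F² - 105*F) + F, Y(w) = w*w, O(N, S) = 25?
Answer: -848241/1975 ≈ -429.49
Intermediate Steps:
Y(w) = w²
u(F) = F² - 104*F
Y(921)/u(O(32, -11)) = 921²/((25*(-104 + 25))) = 848241/((25*(-79))) = 848241/(-1975) = 848241*(-1/1975) = -848241/1975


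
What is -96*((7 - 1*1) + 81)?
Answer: -8352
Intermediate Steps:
-96*((7 - 1*1) + 81) = -96*((7 - 1) + 81) = -96*(6 + 81) = -96*87 = -8352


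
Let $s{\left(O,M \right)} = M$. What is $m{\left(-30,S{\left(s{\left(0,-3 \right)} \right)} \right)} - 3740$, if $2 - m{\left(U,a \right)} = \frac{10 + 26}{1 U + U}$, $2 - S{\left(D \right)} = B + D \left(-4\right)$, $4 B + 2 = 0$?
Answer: $- \frac{18687}{5} \approx -3737.4$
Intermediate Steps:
$B = - \frac{1}{2}$ ($B = - \frac{1}{2} + \frac{1}{4} \cdot 0 = - \frac{1}{2} + 0 = - \frac{1}{2} \approx -0.5$)
$S{\left(D \right)} = \frac{5}{2} + 4 D$ ($S{\left(D \right)} = 2 - \left(- \frac{1}{2} + D \left(-4\right)\right) = 2 - \left(- \frac{1}{2} - 4 D\right) = 2 + \left(\frac{1}{2} + 4 D\right) = \frac{5}{2} + 4 D$)
$m{\left(U,a \right)} = 2 - \frac{18}{U}$ ($m{\left(U,a \right)} = 2 - \frac{10 + 26}{1 U + U} = 2 - \frac{36}{U + U} = 2 - \frac{36}{2 U} = 2 - 36 \frac{1}{2 U} = 2 - \frac{18}{U}$)
$m{\left(-30,S{\left(s{\left(0,-3 \right)} \right)} \right)} - 3740 = \left(2 - \frac{18}{-30}\right) - 3740 = \left(2 - - \frac{3}{5}\right) - 3740 = \left(2 + \frac{3}{5}\right) - 3740 = \frac{13}{5} - 3740 = - \frac{18687}{5}$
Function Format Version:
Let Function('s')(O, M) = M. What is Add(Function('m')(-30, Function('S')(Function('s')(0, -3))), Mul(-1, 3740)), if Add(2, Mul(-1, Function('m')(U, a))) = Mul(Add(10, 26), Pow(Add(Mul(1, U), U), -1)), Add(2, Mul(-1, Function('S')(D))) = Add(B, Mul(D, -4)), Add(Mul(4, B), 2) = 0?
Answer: Rational(-18687, 5) ≈ -3737.4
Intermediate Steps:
B = Rational(-1, 2) (B = Add(Rational(-1, 2), Mul(Rational(1, 4), 0)) = Add(Rational(-1, 2), 0) = Rational(-1, 2) ≈ -0.50000)
Function('S')(D) = Add(Rational(5, 2), Mul(4, D)) (Function('S')(D) = Add(2, Mul(-1, Add(Rational(-1, 2), Mul(D, -4)))) = Add(2, Mul(-1, Add(Rational(-1, 2), Mul(-4, D)))) = Add(2, Add(Rational(1, 2), Mul(4, D))) = Add(Rational(5, 2), Mul(4, D)))
Function('m')(U, a) = Add(2, Mul(-18, Pow(U, -1))) (Function('m')(U, a) = Add(2, Mul(-1, Mul(Add(10, 26), Pow(Add(Mul(1, U), U), -1)))) = Add(2, Mul(-1, Mul(36, Pow(Add(U, U), -1)))) = Add(2, Mul(-1, Mul(36, Pow(Mul(2, U), -1)))) = Add(2, Mul(-1, Mul(36, Mul(Rational(1, 2), Pow(U, -1))))) = Add(2, Mul(-1, Mul(18, Pow(U, -1)))) = Add(2, Mul(-18, Pow(U, -1))))
Add(Function('m')(-30, Function('S')(Function('s')(0, -3))), Mul(-1, 3740)) = Add(Add(2, Mul(-18, Pow(-30, -1))), Mul(-1, 3740)) = Add(Add(2, Mul(-18, Rational(-1, 30))), -3740) = Add(Add(2, Rational(3, 5)), -3740) = Add(Rational(13, 5), -3740) = Rational(-18687, 5)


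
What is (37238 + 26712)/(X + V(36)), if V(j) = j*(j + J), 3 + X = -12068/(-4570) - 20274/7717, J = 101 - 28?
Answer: 1127652412750/69140584033 ≈ 16.310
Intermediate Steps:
J = 73
X = -52661747/17633345 (X = -3 + (-12068/(-4570) - 20274/7717) = -3 + (-12068*(-1/4570) - 20274*1/7717) = -3 + (6034/2285 - 20274/7717) = -3 + 238288/17633345 = -52661747/17633345 ≈ -2.9865)
V(j) = j*(73 + j) (V(j) = j*(j + 73) = j*(73 + j))
(37238 + 26712)/(X + V(36)) = (37238 + 26712)/(-52661747/17633345 + 36*(73 + 36)) = 63950/(-52661747/17633345 + 36*109) = 63950/(-52661747/17633345 + 3924) = 63950/(69140584033/17633345) = 63950*(17633345/69140584033) = 1127652412750/69140584033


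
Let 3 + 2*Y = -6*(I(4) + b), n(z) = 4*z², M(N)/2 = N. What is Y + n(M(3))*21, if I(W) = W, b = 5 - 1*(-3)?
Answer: 5973/2 ≈ 2986.5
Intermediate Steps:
b = 8 (b = 5 + 3 = 8)
M(N) = 2*N
Y = -75/2 (Y = -3/2 + (-6*(4 + 8))/2 = -3/2 + (-6*12)/2 = -3/2 + (½)*(-72) = -3/2 - 36 = -75/2 ≈ -37.500)
Y + n(M(3))*21 = -75/2 + (4*(2*3)²)*21 = -75/2 + (4*6²)*21 = -75/2 + (4*36)*21 = -75/2 + 144*21 = -75/2 + 3024 = 5973/2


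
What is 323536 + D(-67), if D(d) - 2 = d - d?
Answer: 323538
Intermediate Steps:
D(d) = 2 (D(d) = 2 + (d - d) = 2 + 0 = 2)
323536 + D(-67) = 323536 + 2 = 323538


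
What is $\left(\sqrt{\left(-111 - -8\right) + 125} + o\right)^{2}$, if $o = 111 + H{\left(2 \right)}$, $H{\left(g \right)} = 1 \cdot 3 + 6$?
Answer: $\left(120 + \sqrt{22}\right)^{2} \approx 15548.0$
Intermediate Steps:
$H{\left(g \right)} = 9$ ($H{\left(g \right)} = 3 + 6 = 9$)
$o = 120$ ($o = 111 + 9 = 120$)
$\left(\sqrt{\left(-111 - -8\right) + 125} + o\right)^{2} = \left(\sqrt{\left(-111 - -8\right) + 125} + 120\right)^{2} = \left(\sqrt{\left(-111 + 8\right) + 125} + 120\right)^{2} = \left(\sqrt{-103 + 125} + 120\right)^{2} = \left(\sqrt{22} + 120\right)^{2} = \left(120 + \sqrt{22}\right)^{2}$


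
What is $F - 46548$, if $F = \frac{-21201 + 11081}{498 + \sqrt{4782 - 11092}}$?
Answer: $- \frac{5921423916}{127157} + \frac{5060 i \sqrt{6310}}{127157} \approx -46568.0 + 3.161 i$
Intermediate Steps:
$F = - \frac{10120}{498 + i \sqrt{6310}}$ ($F = - \frac{10120}{498 + \sqrt{-6310}} = - \frac{10120}{498 + i \sqrt{6310}} \approx -19.817 + 3.161 i$)
$F - 46548 = \left(- \frac{2519880}{127157} + \frac{5060 i \sqrt{6310}}{127157}\right) - 46548 = - \frac{5921423916}{127157} + \frac{5060 i \sqrt{6310}}{127157}$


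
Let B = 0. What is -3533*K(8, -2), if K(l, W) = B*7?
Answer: 0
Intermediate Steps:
K(l, W) = 0 (K(l, W) = 0*7 = 0)
-3533*K(8, -2) = -3533*0 = 0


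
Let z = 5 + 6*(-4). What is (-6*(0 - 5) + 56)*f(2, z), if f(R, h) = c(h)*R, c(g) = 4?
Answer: 688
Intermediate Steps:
z = -19 (z = 5 - 24 = -19)
f(R, h) = 4*R
(-6*(0 - 5) + 56)*f(2, z) = (-6*(0 - 5) + 56)*(4*2) = (-6*(-5) + 56)*8 = (30 + 56)*8 = 86*8 = 688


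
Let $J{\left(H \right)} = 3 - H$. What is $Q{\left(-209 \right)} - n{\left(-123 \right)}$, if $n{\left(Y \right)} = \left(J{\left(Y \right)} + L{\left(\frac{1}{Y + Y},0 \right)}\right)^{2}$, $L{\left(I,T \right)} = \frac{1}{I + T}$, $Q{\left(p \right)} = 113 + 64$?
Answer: $-14223$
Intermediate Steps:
$Q{\left(p \right)} = 177$
$n{\left(Y \right)} = \left(3 + Y\right)^{2}$ ($n{\left(Y \right)} = \left(\left(3 - Y\right) + \frac{1}{\frac{1}{Y + Y} + 0}\right)^{2} = \left(\left(3 - Y\right) + \frac{1}{\frac{1}{2 Y} + 0}\right)^{2} = \left(\left(3 - Y\right) + \frac{1}{\frac{1}{2} \frac{1}{Y}}\right)^{2} = \left(\left(3 - Y\right) + 2 Y\right)^{2} = \left(3 + Y\right)^{2}$)
$Q{\left(-209 \right)} - n{\left(-123 \right)} = 177 - \left(3 - 123\right)^{2} = 177 - \left(-120\right)^{2} = 177 - 14400 = -14223$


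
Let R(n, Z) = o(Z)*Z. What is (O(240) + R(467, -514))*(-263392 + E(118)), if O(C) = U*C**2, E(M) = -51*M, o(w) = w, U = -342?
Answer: 5235984427640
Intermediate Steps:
R(n, Z) = Z**2 (R(n, Z) = Z*Z = Z**2)
O(C) = -342*C**2
(O(240) + R(467, -514))*(-263392 + E(118)) = (-342*240**2 + (-514)**2)*(-263392 - 51*118) = (-342*57600 + 264196)*(-263392 - 6018) = (-19699200 + 264196)*(-269410) = -19435004*(-269410) = 5235984427640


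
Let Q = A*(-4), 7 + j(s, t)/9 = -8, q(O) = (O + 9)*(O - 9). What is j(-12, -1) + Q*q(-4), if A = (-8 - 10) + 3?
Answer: -4035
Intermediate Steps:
q(O) = (-9 + O)*(9 + O) (q(O) = (9 + O)*(-9 + O) = (-9 + O)*(9 + O))
j(s, t) = -135 (j(s, t) = -63 + 9*(-8) = -63 - 72 = -135)
A = -15 (A = -18 + 3 = -15)
Q = 60 (Q = -15*(-4) = 60)
j(-12, -1) + Q*q(-4) = -135 + 60*(-81 + (-4)²) = -135 + 60*(-81 + 16) = -135 + 60*(-65) = -135 - 3900 = -4035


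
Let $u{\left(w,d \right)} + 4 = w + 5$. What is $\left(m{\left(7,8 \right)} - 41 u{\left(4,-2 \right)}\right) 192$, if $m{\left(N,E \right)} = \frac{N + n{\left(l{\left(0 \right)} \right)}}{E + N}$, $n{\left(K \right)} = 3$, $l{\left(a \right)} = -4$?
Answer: $-39232$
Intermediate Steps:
$u{\left(w,d \right)} = 1 + w$ ($u{\left(w,d \right)} = -4 + \left(w + 5\right) = -4 + \left(5 + w\right) = 1 + w$)
$m{\left(N,E \right)} = \frac{3 + N}{E + N}$ ($m{\left(N,E \right)} = \frac{N + 3}{E + N} = \frac{3 + N}{E + N}$)
$\left(m{\left(7,8 \right)} - 41 u{\left(4,-2 \right)}\right) 192 = \left(\frac{3 + 7}{8 + 7} - 41 \left(1 + 4\right)\right) 192 = \left(\frac{1}{15} \cdot 10 - 205\right) 192 = \left(\frac{2}{3} - 205\right) 192 = \left(- \frac{613}{3}\right) 192 = -39232$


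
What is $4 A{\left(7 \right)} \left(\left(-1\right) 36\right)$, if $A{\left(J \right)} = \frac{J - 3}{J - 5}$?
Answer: $-288$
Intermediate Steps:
$A{\left(J \right)} = \frac{-3 + J}{-5 + J}$
$4 A{\left(7 \right)} \left(\left(-1\right) 36\right) = 4 \frac{-3 + 7}{-5 + 7} \left(\left(-1\right) 36\right) = 4 \cdot \frac{1}{2} \cdot 4 \left(-36\right) = 4 \cdot 2 \left(-36\right) = 8 \left(-36\right) = -288$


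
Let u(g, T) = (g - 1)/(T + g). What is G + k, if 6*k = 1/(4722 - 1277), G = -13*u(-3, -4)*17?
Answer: -18272273/144690 ≈ -126.29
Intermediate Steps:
u(g, T) = (-1 + g)/(T + g)
G = -884/7 (G = -13*(-1 - 3)/(-4 - 3)*17 = -13*(-4)/(-7)*17 = -(-13)*(-4)/7*17 = -13*4/7*17 = -52/7*17 = -884/7 ≈ -126.29)
k = 1/20670 (k = 1/(6*(4722 - 1277)) = (1/6)/3445 = (1/6)*(1/3445) = 1/20670 ≈ 4.8379e-5)
G + k = -884/7 + 1/20670 = -18272273/144690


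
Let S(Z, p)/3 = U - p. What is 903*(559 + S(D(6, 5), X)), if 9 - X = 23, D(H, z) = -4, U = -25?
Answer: 474978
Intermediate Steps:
X = -14 (X = 9 - 1*23 = 9 - 23 = -14)
S(Z, p) = -75 - 3*p (S(Z, p) = 3*(-25 - p) = -75 - 3*p)
903*(559 + S(D(6, 5), X)) = 903*(559 + (-75 - 3*(-14))) = 903*(559 + (-75 + 42)) = 903*(559 - 33) = 903*526 = 474978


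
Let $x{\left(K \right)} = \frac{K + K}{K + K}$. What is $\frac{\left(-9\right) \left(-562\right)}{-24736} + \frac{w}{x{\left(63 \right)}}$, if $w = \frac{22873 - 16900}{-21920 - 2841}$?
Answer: $- \frac{12408603}{27840368} \approx -0.44571$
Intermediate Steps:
$w = - \frac{543}{2251}$ ($w = \frac{5973}{-24761} = 5973 \left(- \frac{1}{24761}\right) = - \frac{543}{2251} \approx -0.24123$)
$x{\left(K \right)} = 1$ ($x{\left(K \right)} = \frac{2 K}{2 K} = 2 K \frac{1}{2 K} = 1$)
$\frac{\left(-9\right) \left(-562\right)}{-24736} + \frac{w}{x{\left(63 \right)}} = \frac{\left(-9\right) \left(-562\right)}{-24736} - \frac{543}{2251 \cdot 1} = 5058 \left(- \frac{1}{24736}\right) - \frac{543}{2251} = - \frac{2529}{12368} - \frac{543}{2251} = - \frac{12408603}{27840368}$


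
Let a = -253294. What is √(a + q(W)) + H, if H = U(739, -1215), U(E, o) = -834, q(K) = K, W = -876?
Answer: -834 + I*√254170 ≈ -834.0 + 504.15*I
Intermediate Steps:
H = -834
√(a + q(W)) + H = √(-253294 - 876) - 834 = √(-254170) - 834 = I*√254170 - 834 = -834 + I*√254170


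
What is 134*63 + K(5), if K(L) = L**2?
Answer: 8467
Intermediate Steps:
134*63 + K(5) = 134*63 + 5**2 = 8442 + 25 = 8467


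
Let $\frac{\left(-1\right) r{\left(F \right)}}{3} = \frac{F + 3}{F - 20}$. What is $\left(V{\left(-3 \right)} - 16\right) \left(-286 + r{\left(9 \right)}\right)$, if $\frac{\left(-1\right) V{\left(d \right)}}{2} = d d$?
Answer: $\frac{105740}{11} \approx 9612.7$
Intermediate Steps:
$V{\left(d \right)} = - 2 d^{2}$ ($V{\left(d \right)} = - 2 d d = - 2 d^{2}$)
$r{\left(F \right)} = - \frac{3 \left(3 + F\right)}{-20 + F}$ ($r{\left(F \right)} = - 3 \frac{F + 3}{F - 20} = - 3 \frac{3 + F}{-20 + F} = - \frac{3 \left(3 + F\right)}{-20 + F}$)
$\left(V{\left(-3 \right)} - 16\right) \left(-286 + r{\left(9 \right)}\right) = \left(- 2 \left(-3\right)^{2} - 16\right) \left(-286 + \frac{3 \left(-3 - 9\right)}{-20 + 9}\right) = \left(\left(-2\right) 9 - 16\right) \left(-286 + \frac{3 \left(-3 - 9\right)}{-11}\right) = \left(-18 - 16\right) \left(-286 + 3 \left(- \frac{1}{11}\right) \left(-12\right)\right) = - 34 \left(-286 + \frac{36}{11}\right) = \left(-34\right) \left(- \frac{3110}{11}\right) = \frac{105740}{11}$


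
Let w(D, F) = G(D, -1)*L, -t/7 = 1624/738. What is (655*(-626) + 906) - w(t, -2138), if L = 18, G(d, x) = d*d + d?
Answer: -6250057916/15129 ≈ -4.1312e+5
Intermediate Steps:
G(d, x) = d + d² (G(d, x) = d² + d = d + d²)
t = -5684/369 (t = -11368/738 = -7*812/369 = -5684/369 ≈ -15.404)
w(D, F) = 18*D*(1 + D) (w(D, F) = (D*(1 + D))*18 = 18*D*(1 + D))
(655*(-626) + 906) - w(t, -2138) = (655*(-626) + 906) - 18*(-5684)*(1 - 5684/369)/369 = (-410030 + 906) - 18*(-5684)*(-5315)/(369*369) = -409124 - 1*60420920/15129 = -409124 - 60420920/15129 = -6250057916/15129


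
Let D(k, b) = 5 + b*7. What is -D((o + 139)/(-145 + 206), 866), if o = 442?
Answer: -6067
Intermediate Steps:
D(k, b) = 5 + 7*b
-D((o + 139)/(-145 + 206), 866) = -(5 + 7*866) = -(5 + 6062) = -1*6067 = -6067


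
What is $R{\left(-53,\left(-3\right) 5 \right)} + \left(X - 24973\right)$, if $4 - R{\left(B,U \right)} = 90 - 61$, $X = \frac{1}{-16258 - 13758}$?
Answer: $- \frac{750339969}{30016} \approx -24998.0$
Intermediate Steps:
$X = - \frac{1}{30016}$ ($X = \frac{1}{-30016} = - \frac{1}{30016} \approx -3.3316 \cdot 10^{-5}$)
$R{\left(B,U \right)} = -25$ ($R{\left(B,U \right)} = 4 - \left(90 - 61\right) = 4 - 29 = -25$)
$R{\left(-53,\left(-3\right) 5 \right)} + \left(X - 24973\right) = -25 - \frac{749589569}{30016} = - \frac{750339969}{30016}$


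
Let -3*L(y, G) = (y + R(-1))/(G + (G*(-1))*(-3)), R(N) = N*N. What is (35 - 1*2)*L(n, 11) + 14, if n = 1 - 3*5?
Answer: 69/4 ≈ 17.250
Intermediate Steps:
R(N) = N**2
n = -14 (n = 1 - 15 = -14)
L(y, G) = -(1 + y)/(12*G) (L(y, G) = -(y + (-1)**2)/(3*(G + (G*(-1))*(-3))) = -(y + 1)/(3*(G - G*(-3))) = -(1 + y)/(3*(G + 3*G)) = -(1 + y)/(3*(4*G)) = -(1 + y)*1/(4*G)/3 = -(1 + y)/(12*G))
(35 - 1*2)*L(n, 11) + 14 = (35 - 1*2)*((1/12)*(-1 - 1*(-14))/11) + 14 = (35 - 2)*((1/12)*(1/11)*(-1 + 14)) + 14 = 33*((1/12)*(1/11)*13) + 14 = 33*(13/132) + 14 = 13/4 + 14 = 69/4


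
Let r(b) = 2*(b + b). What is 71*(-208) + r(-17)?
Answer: -14836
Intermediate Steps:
r(b) = 4*b (r(b) = 2*(2*b) = 4*b)
71*(-208) + r(-17) = 71*(-208) + 4*(-17) = -14768 - 68 = -14836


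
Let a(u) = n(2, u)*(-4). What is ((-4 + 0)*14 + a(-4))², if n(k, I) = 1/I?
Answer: 3025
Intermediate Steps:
a(u) = -4/u
((-4 + 0)*14 + a(-4))² = ((-4 + 0)*14 - 4/(-4))² = (-4*14 - 4*(-¼))² = (-56 + 1)² = (-55)² = 3025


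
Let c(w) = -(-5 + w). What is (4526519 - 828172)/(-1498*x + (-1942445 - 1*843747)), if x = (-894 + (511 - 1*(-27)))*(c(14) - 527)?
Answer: -3698347/288628560 ≈ -0.012814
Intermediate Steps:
c(w) = 5 - w
x = 190816 (x = (-894 + (511 - 1*(-27)))*((5 - 1*14) - 527) = (-894 + (511 + 27))*((5 - 14) - 527) = (-894 + 538)*(-9 - 527) = -356*(-536) = 190816)
(4526519 - 828172)/(-1498*x + (-1942445 - 1*843747)) = (4526519 - 828172)/(-1498*190816 + (-1942445 - 1*843747)) = 3698347/(-285842368 + (-1942445 - 843747)) = 3698347/(-285842368 - 2786192) = 3698347/(-288628560) = 3698347*(-1/288628560) = -3698347/288628560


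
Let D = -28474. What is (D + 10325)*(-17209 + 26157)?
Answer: -162397252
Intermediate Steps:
(D + 10325)*(-17209 + 26157) = (-28474 + 10325)*(-17209 + 26157) = -18149*8948 = -162397252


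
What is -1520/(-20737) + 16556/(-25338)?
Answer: -152404006/262717053 ≈ -0.58011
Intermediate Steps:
-1520/(-20737) + 16556/(-25338) = -1520*(-1/20737) + 16556*(-1/25338) = 1520/20737 - 8278/12669 = -152404006/262717053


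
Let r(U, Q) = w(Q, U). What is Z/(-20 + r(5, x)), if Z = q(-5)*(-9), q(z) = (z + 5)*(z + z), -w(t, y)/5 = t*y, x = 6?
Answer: 0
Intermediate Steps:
w(t, y) = -5*t*y
q(z) = 2*z*(5 + z) (q(z) = (5 + z)*(2*z) = 2*z*(5 + z))
r(U, Q) = -5*Q*U
Z = 0 (Z = (2*(-5)*(5 - 5))*(-9) = (2*(-5)*0)*(-9) = 0*(-9) = 0)
Z/(-20 + r(5, x)) = 0/(-20 - 5*6*5) = 0/(-20 - 150) = 0/(-170) = -1/170*0 = 0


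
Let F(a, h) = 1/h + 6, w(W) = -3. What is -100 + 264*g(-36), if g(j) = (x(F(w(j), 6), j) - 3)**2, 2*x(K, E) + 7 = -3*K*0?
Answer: 11054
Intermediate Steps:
F(a, h) = 6 + 1/h
x(K, E) = -7/2 (x(K, E) = -7/2 + (-3*K*0)/2 = -7/2 + (1/2)*0 = -7/2 + 0 = -7/2)
g(j) = 169/4 (g(j) = (-7/2 - 3)**2 = (-13/2)**2 = 169/4)
-100 + 264*g(-36) = -100 + 264*(169/4) = -100 + 11154 = 11054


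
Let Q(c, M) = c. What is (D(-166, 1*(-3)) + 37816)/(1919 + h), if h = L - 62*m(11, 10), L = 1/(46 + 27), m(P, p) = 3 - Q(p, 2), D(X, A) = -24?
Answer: 1379408/85885 ≈ 16.061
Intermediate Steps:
m(P, p) = 3 - p
L = 1/73 ≈ 0.013699
h = 31683/73 (h = 1/73 - 62*(3 - 1*10) = 1/73 - 62*(3 - 10) = 1/73 - 62*(-7) = 1/73 + 434 = 31683/73 ≈ 434.01)
(D(-166, 1*(-3)) + 37816)/(1919 + h) = (-24 + 37816)/(1919 + 31683/73) = 37792/(171770/73) = 37792*(73/171770) = 1379408/85885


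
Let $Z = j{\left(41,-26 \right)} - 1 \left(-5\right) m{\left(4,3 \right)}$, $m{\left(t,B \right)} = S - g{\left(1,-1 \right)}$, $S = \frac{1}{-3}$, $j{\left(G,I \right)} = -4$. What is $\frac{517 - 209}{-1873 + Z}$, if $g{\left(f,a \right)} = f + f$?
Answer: $- \frac{462}{2833} \approx -0.16308$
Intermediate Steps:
$g{\left(f,a \right)} = 2 f$
$S = - \frac{1}{3} \approx -0.33333$
$m{\left(t,B \right)} = - \frac{7}{3}$ ($m{\left(t,B \right)} = - \frac{1}{3} - 2 \cdot 1 = - \frac{1}{3} - 2 = - \frac{7}{3}$)
$Z = - \frac{47}{3}$ ($Z = -4 - 1 \left(-5\right) \left(- \frac{7}{3}\right) = -4 - \left(-5\right) \left(- \frac{7}{3}\right) = -4 - \frac{35}{3} = - \frac{47}{3} \approx -15.667$)
$\frac{517 - 209}{-1873 + Z} = \frac{517 - 209}{-1873 - \frac{47}{3}} = \frac{308}{- \frac{5666}{3}} = 308 \left(- \frac{3}{5666}\right) = - \frac{462}{2833}$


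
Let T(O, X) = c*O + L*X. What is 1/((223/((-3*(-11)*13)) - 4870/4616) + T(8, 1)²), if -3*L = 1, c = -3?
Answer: 2970396/1757214683 ≈ 0.0016904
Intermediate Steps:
L = -⅓ (L = -⅓*1 = -⅓ ≈ -0.33333)
T(O, X) = -3*O - X/3
1/((223/((-3*(-11)*13)) - 4870/4616) + T(8, 1)²) = 1/((223/((-3*(-11)*13)) - 4870/4616) + (-3*8 - ⅓*1)²) = 1/((223/((33*13)) - 4870*1/4616) + (-24 - ⅓)²) = 1/((223/429 - 2435/2308) + (-73/3)²) = 1/((223*(1/429) - 2435/2308) + 5329/9) = 1/((223/429 - 2435/2308) + 5329/9) = 1/(-529931/990132 + 5329/9) = 1/(1757214683/2970396) = 2970396/1757214683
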